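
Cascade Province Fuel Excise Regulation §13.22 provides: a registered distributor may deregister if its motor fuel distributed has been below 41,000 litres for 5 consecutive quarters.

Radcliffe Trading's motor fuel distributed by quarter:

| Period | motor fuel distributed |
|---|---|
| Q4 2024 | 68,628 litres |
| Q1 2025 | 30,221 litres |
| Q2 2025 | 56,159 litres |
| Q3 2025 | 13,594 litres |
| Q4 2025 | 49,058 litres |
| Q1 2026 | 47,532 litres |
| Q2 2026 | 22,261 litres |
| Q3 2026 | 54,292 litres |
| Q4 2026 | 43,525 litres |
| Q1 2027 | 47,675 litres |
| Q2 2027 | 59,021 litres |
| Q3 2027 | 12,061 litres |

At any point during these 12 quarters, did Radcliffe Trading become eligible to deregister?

No

Quarters below 41,000 litres: Q1 2025, Q3 2025, Q2 2026, Q3 2027.
Longest run of consecutive quarters below the threshold: 1.
1 < 5, so Radcliffe Trading never became eligible.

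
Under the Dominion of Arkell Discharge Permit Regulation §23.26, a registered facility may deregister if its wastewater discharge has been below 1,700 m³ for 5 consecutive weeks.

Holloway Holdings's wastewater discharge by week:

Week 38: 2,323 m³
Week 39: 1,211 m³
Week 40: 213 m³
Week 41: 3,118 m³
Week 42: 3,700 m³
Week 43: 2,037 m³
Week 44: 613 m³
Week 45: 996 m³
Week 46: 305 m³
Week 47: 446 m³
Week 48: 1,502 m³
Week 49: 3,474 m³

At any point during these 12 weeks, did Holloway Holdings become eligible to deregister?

Weeks below 1,700 m³: Week 39, Week 40, Week 44, Week 45, Week 46, Week 47, Week 48.
Longest run of consecutive weeks below the threshold: 5.
5 ≥ 5, so Holloway Holdings became eligible.

Yes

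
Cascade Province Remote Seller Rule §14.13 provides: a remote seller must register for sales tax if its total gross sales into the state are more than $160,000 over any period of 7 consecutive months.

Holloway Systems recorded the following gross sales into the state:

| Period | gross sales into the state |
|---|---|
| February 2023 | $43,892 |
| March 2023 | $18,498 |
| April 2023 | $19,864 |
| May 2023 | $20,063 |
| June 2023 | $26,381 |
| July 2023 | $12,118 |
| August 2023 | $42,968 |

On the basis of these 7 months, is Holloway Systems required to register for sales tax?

Total gross sales into the state: $43,892 + $18,498 + $19,864 + $20,063 + $26,381 + $12,118 + $42,968 = $183,784.
$183,784 > $160,000, so the threshold is exceeded.

Yes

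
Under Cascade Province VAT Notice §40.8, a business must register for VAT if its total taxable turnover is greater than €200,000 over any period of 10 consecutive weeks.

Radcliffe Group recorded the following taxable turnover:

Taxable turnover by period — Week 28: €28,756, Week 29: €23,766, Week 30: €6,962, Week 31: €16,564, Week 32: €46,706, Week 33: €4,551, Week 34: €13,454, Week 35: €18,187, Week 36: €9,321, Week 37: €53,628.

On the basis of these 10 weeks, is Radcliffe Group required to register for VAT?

Total taxable turnover: €28,756 + €23,766 + €6,962 + €16,564 + €46,706 + €4,551 + €13,454 + €18,187 + €9,321 + €53,628 = €221,895.
€221,895 > €200,000, so the threshold is exceeded.

Yes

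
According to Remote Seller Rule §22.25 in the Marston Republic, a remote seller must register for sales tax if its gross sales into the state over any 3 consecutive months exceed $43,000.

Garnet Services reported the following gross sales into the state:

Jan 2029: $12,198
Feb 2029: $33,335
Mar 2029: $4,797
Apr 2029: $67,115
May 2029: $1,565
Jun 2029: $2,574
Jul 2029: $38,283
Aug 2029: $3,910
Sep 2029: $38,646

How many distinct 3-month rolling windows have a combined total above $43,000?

Jan 2029–Mar 2029: $12,198 + $33,335 + $4,797 = $50,330 (over)
Feb 2029–Apr 2029: $33,335 + $4,797 + $67,115 = $105,247 (over)
Mar 2029–May 2029: $4,797 + $67,115 + $1,565 = $73,477 (over)
Apr 2029–Jun 2029: $67,115 + $1,565 + $2,574 = $71,254 (over)
May 2029–Jul 2029: $1,565 + $2,574 + $38,283 = $42,422 (under)
Jun 2029–Aug 2029: $2,574 + $38,283 + $3,910 = $44,767 (over)
Jul 2029–Sep 2029: $38,283 + $3,910 + $38,646 = $80,839 (over)
6 windows exceed the threshold.

6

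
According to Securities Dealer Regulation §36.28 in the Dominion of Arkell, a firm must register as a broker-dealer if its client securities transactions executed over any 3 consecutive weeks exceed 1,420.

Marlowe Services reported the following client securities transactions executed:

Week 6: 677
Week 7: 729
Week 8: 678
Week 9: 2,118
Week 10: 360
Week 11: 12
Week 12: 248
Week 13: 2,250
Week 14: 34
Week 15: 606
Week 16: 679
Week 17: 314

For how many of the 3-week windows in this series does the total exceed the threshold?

Week 6–Week 8: 677 + 729 + 678 = 2,084 (over)
Week 7–Week 9: 729 + 678 + 2,118 = 3,525 (over)
Week 8–Week 10: 678 + 2,118 + 360 = 3,156 (over)
Week 9–Week 11: 2,118 + 360 + 12 = 2,490 (over)
Week 10–Week 12: 360 + 12 + 248 = 620 (under)
Week 11–Week 13: 12 + 248 + 2,250 = 2,510 (over)
Week 12–Week 14: 248 + 2,250 + 34 = 2,532 (over)
Week 13–Week 15: 2,250 + 34 + 606 = 2,890 (over)
Week 14–Week 16: 34 + 606 + 679 = 1,319 (under)
Week 15–Week 17: 606 + 679 + 314 = 1,599 (over)
8 windows exceed the threshold.

8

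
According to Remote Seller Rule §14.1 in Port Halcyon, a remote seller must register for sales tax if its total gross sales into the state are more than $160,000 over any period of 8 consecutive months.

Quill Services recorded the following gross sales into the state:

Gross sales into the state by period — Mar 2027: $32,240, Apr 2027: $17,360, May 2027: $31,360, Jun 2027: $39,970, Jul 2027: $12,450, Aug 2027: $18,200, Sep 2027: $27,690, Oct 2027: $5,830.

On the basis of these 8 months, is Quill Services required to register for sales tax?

Total gross sales into the state: $32,240 + $17,360 + $31,360 + $39,970 + $12,450 + $18,200 + $27,690 + $5,830 = $185,100.
$185,100 > $160,000, so the threshold is exceeded.

Yes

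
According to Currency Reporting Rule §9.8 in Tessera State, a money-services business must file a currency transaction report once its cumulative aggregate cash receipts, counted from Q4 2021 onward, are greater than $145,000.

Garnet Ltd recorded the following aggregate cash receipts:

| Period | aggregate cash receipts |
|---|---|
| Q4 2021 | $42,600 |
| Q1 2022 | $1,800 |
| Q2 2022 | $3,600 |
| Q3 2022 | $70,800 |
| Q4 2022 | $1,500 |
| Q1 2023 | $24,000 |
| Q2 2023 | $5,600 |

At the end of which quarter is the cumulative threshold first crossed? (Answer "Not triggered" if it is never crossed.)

Through Q4 2021: $42,600
Through Q1 2022: $44,400
Through Q2 2022: $48,000
Through Q3 2022: $118,800
Through Q4 2022: $120,300
Through Q1 2023: $144,300
Through Q2 2023: $149,900 ← exceeds threshold

Q2 2023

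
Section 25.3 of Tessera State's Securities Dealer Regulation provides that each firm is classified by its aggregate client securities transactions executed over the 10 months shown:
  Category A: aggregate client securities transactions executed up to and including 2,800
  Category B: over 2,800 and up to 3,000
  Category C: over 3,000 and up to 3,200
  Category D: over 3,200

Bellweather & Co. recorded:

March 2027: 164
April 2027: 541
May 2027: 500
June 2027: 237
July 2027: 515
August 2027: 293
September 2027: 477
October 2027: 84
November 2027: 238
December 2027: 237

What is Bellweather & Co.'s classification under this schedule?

Aggregate client securities transactions executed: 164 + 541 + 500 + 237 + 515 + 293 + 477 + 84 + 238 + 237 = 3,286.
3,286 > 3,200, so Category D applies.

Category D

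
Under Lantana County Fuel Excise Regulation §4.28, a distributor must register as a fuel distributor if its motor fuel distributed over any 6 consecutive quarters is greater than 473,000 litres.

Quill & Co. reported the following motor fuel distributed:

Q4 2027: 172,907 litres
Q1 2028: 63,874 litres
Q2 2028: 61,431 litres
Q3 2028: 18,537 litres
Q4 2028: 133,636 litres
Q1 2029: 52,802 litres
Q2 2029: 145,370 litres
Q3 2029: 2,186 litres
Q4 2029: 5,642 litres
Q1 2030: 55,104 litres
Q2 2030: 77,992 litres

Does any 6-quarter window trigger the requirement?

Yes

Q4 2027–Q1 2029: 172,907 litres + 63,874 litres + 61,431 litres + 18,537 litres + 133,636 litres + 52,802 litres = 503,187 litres (over)
Q1 2028–Q2 2029: 63,874 litres + 61,431 litres + 18,537 litres + 133,636 litres + 52,802 litres + 145,370 litres = 475,650 litres (over)
Q2 2028–Q3 2029: 61,431 litres + 18,537 litres + 133,636 litres + 52,802 litres + 145,370 litres + 2,186 litres = 413,962 litres (under)
Q3 2028–Q4 2029: 18,537 litres + 133,636 litres + 52,802 litres + 145,370 litres + 2,186 litres + 5,642 litres = 358,173 litres (under)
Q4 2028–Q1 2030: 133,636 litres + 52,802 litres + 145,370 litres + 2,186 litres + 5,642 litres + 55,104 litres = 394,740 litres (under)
Q1 2029–Q2 2030: 52,802 litres + 145,370 litres + 2,186 litres + 5,642 litres + 55,104 litres + 77,992 litres = 339,096 litres (under)
At least one window exceeds 473,000 litres.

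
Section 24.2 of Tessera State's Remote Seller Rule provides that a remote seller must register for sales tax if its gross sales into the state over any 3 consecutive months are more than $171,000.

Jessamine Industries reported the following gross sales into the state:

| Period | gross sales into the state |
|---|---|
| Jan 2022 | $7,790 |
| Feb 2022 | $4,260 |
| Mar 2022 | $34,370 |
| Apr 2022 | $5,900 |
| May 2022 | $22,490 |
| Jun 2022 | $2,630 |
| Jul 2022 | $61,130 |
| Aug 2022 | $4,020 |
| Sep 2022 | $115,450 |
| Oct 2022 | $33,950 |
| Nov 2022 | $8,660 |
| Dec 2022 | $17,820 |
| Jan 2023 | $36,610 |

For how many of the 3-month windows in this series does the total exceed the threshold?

1

Jan 2022–Mar 2022: $7,790 + $4,260 + $34,370 = $46,420 (under)
Feb 2022–Apr 2022: $4,260 + $34,370 + $5,900 = $44,530 (under)
Mar 2022–May 2022: $34,370 + $5,900 + $22,490 = $62,760 (under)
Apr 2022–Jun 2022: $5,900 + $22,490 + $2,630 = $31,020 (under)
May 2022–Jul 2022: $22,490 + $2,630 + $61,130 = $86,250 (under)
Jun 2022–Aug 2022: $2,630 + $61,130 + $4,020 = $67,780 (under)
Jul 2022–Sep 2022: $61,130 + $4,020 + $115,450 = $180,600 (over)
Aug 2022–Oct 2022: $4,020 + $115,450 + $33,950 = $153,420 (under)
Sep 2022–Nov 2022: $115,450 + $33,950 + $8,660 = $158,060 (under)
Oct 2022–Dec 2022: $33,950 + $8,660 + $17,820 = $60,430 (under)
Nov 2022–Jan 2023: $8,660 + $17,820 + $36,610 = $63,090 (under)
1 window exceeds the threshold.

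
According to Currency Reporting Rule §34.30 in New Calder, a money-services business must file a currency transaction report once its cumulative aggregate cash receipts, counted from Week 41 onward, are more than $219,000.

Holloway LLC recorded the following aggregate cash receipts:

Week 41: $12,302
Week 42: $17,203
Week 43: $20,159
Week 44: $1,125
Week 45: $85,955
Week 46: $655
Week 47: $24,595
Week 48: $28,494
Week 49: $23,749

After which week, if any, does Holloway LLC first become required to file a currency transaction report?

Through Week 41: $12,302
Through Week 42: $29,505
Through Week 43: $49,664
Through Week 44: $50,789
Through Week 45: $136,744
Through Week 46: $137,399
Through Week 47: $161,994
Through Week 48: $190,488
Through Week 49: $214,237
Final cumulative total $214,237 ≤ $219,000; the threshold is never exceeded.

Not triggered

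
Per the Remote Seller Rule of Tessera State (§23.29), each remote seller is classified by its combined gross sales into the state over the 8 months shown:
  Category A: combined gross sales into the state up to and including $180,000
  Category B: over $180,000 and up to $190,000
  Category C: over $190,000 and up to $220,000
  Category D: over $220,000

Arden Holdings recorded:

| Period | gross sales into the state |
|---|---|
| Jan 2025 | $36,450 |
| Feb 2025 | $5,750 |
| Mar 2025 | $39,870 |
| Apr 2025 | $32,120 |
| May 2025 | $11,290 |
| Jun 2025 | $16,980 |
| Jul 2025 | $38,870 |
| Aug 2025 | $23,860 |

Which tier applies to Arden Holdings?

Combined gross sales into the state: $36,450 + $5,750 + $39,870 + $32,120 + $11,290 + $16,980 + $38,870 + $23,860 = $205,190.
$190,000 < $205,190 ≤ $220,000, so Category C applies.

Category C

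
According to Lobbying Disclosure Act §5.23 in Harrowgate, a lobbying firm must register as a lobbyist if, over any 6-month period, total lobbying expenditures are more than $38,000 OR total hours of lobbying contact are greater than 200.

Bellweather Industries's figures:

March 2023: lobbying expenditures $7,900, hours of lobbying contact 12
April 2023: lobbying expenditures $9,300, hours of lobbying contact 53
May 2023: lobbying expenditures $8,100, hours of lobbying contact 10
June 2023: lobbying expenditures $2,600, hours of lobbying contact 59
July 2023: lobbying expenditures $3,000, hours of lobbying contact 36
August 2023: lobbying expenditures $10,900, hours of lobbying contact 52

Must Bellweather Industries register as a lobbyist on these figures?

Total lobbying expenditures: $7,900 + $9,300 + $8,100 + $2,600 + $3,000 + $10,900 = $41,800 (> $38,000).
Total hours of lobbying contact: 12 + 53 + 10 + 59 + 36 + 52 = 222 (> 200).
The test is 'or': at least one threshold is exceeded.

Yes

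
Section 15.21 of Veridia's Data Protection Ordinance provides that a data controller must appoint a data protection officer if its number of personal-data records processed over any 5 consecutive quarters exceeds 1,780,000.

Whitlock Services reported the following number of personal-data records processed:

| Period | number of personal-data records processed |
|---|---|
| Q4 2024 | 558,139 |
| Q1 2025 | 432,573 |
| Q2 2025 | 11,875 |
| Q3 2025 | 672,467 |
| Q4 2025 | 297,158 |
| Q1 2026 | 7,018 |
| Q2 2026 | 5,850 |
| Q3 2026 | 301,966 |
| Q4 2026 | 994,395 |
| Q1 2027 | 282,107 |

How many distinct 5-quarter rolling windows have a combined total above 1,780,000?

Q4 2024–Q4 2025: 558,139 + 432,573 + 11,875 + 672,467 + 297,158 = 1,972,212 (over)
Q1 2025–Q1 2026: 432,573 + 11,875 + 672,467 + 297,158 + 7,018 = 1,421,091 (under)
Q2 2025–Q2 2026: 11,875 + 672,467 + 297,158 + 7,018 + 5,850 = 994,368 (under)
Q3 2025–Q3 2026: 672,467 + 297,158 + 7,018 + 5,850 + 301,966 = 1,284,459 (under)
Q4 2025–Q4 2026: 297,158 + 7,018 + 5,850 + 301,966 + 994,395 = 1,606,387 (under)
Q1 2026–Q1 2027: 7,018 + 5,850 + 301,966 + 994,395 + 282,107 = 1,591,336 (under)
1 window exceeds the threshold.

1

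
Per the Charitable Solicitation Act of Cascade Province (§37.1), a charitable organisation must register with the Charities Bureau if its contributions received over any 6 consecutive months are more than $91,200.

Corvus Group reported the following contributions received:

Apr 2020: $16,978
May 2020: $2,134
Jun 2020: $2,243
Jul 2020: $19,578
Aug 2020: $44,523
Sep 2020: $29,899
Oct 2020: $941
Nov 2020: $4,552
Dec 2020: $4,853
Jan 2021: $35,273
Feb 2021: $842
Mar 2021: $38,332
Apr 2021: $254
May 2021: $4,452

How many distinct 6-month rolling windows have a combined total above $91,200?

Apr 2020–Sep 2020: $16,978 + $2,134 + $2,243 + $19,578 + $44,523 + $29,899 = $115,355 (over)
May 2020–Oct 2020: $2,134 + $2,243 + $19,578 + $44,523 + $29,899 + $941 = $99,318 (over)
Jun 2020–Nov 2020: $2,243 + $19,578 + $44,523 + $29,899 + $941 + $4,552 = $101,736 (over)
Jul 2020–Dec 2020: $19,578 + $44,523 + $29,899 + $941 + $4,552 + $4,853 = $104,346 (over)
Aug 2020–Jan 2021: $44,523 + $29,899 + $941 + $4,552 + $4,853 + $35,273 = $120,041 (over)
Sep 2020–Feb 2021: $29,899 + $941 + $4,552 + $4,853 + $35,273 + $842 = $76,360 (under)
Oct 2020–Mar 2021: $941 + $4,552 + $4,853 + $35,273 + $842 + $38,332 = $84,793 (under)
Nov 2020–Apr 2021: $4,552 + $4,853 + $35,273 + $842 + $38,332 + $254 = $84,106 (under)
Dec 2020–May 2021: $4,853 + $35,273 + $842 + $38,332 + $254 + $4,452 = $84,006 (under)
5 windows exceed the threshold.

5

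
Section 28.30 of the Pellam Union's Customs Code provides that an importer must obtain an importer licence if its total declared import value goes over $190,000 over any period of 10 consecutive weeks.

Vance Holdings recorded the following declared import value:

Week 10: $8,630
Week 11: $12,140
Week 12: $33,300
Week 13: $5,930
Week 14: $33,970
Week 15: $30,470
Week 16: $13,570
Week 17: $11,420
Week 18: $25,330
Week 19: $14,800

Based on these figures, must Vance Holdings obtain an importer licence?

No

Total declared import value: $8,630 + $12,140 + $33,300 + $5,930 + $33,970 + $30,470 + $13,570 + $11,420 + $25,330 + $14,800 = $189,560.
$189,560 ≤ $190,000, so the threshold is not exceeded.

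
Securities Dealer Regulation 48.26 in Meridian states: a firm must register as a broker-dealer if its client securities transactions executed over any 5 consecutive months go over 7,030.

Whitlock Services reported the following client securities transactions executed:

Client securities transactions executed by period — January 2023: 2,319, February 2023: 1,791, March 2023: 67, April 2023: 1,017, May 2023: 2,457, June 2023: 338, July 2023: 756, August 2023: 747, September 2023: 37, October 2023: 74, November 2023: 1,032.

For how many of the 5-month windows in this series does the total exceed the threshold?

January 2023–May 2023: 2,319 + 1,791 + 67 + 1,017 + 2,457 = 7,651 (over)
February 2023–June 2023: 1,791 + 67 + 1,017 + 2,457 + 338 = 5,670 (under)
March 2023–July 2023: 67 + 1,017 + 2,457 + 338 + 756 = 4,635 (under)
April 2023–August 2023: 1,017 + 2,457 + 338 + 756 + 747 = 5,315 (under)
May 2023–September 2023: 2,457 + 338 + 756 + 747 + 37 = 4,335 (under)
June 2023–October 2023: 338 + 756 + 747 + 37 + 74 = 1,952 (under)
July 2023–November 2023: 756 + 747 + 37 + 74 + 1,032 = 2,646 (under)
1 window exceeds the threshold.

1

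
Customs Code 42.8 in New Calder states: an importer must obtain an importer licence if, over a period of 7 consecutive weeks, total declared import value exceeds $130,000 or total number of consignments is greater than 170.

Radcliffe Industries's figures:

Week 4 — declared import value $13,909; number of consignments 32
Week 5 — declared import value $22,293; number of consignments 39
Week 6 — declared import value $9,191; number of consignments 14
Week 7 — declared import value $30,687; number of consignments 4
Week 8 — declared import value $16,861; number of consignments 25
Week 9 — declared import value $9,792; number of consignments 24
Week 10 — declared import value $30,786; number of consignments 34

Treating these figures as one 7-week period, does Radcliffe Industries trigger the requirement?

Total declared import value: $13,909 + $22,293 + $9,191 + $30,687 + $16,861 + $9,792 + $30,786 = $133,519 (> $130,000).
Total number of consignments: 32 + 39 + 14 + 4 + 25 + 24 + 34 = 172 (> 170).
The test is 'or': at least one threshold is exceeded.

Yes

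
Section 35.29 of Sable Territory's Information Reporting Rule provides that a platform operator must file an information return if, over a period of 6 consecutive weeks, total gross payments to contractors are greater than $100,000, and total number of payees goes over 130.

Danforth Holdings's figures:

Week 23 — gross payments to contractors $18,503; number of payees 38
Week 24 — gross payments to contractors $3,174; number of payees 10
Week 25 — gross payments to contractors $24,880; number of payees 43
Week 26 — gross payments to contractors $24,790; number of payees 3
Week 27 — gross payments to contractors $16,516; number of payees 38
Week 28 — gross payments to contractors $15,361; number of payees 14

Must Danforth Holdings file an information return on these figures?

Total gross payments to contractors: $18,503 + $3,174 + $24,880 + $24,790 + $16,516 + $15,361 = $103,224 (> $100,000).
Total number of payees: 38 + 10 + 43 + 3 + 38 + 14 = 146 (> 130).
The test is 'and': both thresholds are exceeded.

Yes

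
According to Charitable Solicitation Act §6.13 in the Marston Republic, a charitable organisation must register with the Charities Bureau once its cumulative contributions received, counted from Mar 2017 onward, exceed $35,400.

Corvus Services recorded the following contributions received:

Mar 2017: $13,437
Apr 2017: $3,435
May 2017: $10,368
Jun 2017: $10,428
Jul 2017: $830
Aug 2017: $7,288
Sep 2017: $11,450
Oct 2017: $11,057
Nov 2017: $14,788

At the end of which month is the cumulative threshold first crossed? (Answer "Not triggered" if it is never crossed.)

Through Mar 2017: $13,437
Through Apr 2017: $16,872
Through May 2017: $27,240
Through Jun 2017: $37,668 ← exceeds threshold

Jun 2017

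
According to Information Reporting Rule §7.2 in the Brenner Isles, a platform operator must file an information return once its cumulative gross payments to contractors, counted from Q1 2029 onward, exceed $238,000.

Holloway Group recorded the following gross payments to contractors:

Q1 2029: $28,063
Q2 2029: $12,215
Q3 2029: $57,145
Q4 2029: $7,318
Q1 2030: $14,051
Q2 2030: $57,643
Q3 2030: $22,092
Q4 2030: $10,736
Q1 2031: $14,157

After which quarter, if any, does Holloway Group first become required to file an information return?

Not triggered

Through Q1 2029: $28,063
Through Q2 2029: $40,278
Through Q3 2029: $97,423
Through Q4 2029: $104,741
Through Q1 2030: $118,792
Through Q2 2030: $176,435
Through Q3 2030: $198,527
Through Q4 2030: $209,263
Through Q1 2031: $223,420
Final cumulative total $223,420 ≤ $238,000; the threshold is never exceeded.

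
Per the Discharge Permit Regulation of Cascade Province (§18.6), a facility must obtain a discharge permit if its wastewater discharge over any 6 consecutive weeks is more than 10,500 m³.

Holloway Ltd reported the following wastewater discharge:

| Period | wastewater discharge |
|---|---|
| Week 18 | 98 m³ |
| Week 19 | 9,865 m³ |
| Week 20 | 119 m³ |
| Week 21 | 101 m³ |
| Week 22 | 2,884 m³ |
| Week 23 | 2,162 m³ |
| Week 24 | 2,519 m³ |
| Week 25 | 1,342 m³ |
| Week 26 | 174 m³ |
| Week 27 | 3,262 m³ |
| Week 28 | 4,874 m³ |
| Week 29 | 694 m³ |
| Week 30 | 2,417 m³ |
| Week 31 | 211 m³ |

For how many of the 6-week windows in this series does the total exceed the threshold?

7

Week 18–Week 23: 98 m³ + 9,865 m³ + 119 m³ + 101 m³ + 2,884 m³ + 2,162 m³ = 15,229 m³ (over)
Week 19–Week 24: 9,865 m³ + 119 m³ + 101 m³ + 2,884 m³ + 2,162 m³ + 2,519 m³ = 17,650 m³ (over)
Week 20–Week 25: 119 m³ + 101 m³ + 2,884 m³ + 2,162 m³ + 2,519 m³ + 1,342 m³ = 9,127 m³ (under)
Week 21–Week 26: 101 m³ + 2,884 m³ + 2,162 m³ + 2,519 m³ + 1,342 m³ + 174 m³ = 9,182 m³ (under)
Week 22–Week 27: 2,884 m³ + 2,162 m³ + 2,519 m³ + 1,342 m³ + 174 m³ + 3,262 m³ = 12,343 m³ (over)
Week 23–Week 28: 2,162 m³ + 2,519 m³ + 1,342 m³ + 174 m³ + 3,262 m³ + 4,874 m³ = 14,333 m³ (over)
Week 24–Week 29: 2,519 m³ + 1,342 m³ + 174 m³ + 3,262 m³ + 4,874 m³ + 694 m³ = 12,865 m³ (over)
Week 25–Week 30: 1,342 m³ + 174 m³ + 3,262 m³ + 4,874 m³ + 694 m³ + 2,417 m³ = 12,763 m³ (over)
Week 26–Week 31: 174 m³ + 3,262 m³ + 4,874 m³ + 694 m³ + 2,417 m³ + 211 m³ = 11,632 m³ (over)
7 windows exceed the threshold.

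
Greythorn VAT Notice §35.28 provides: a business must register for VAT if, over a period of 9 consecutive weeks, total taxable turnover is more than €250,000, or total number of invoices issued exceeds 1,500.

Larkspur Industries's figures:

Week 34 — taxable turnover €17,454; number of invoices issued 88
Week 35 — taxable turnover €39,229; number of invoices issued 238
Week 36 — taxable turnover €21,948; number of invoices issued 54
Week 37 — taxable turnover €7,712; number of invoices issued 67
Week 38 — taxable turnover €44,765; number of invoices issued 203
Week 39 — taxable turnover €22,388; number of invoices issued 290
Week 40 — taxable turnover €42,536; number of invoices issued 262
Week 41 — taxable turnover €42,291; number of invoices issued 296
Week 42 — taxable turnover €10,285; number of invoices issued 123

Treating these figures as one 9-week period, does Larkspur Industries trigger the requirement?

Yes

Total taxable turnover: €17,454 + €39,229 + €21,948 + €7,712 + €44,765 + €22,388 + €42,536 + €42,291 + €10,285 = €248,608 (≤ €250,000).
Total number of invoices issued: 88 + 238 + 54 + 67 + 203 + 290 + 262 + 296 + 123 = 1,621 (> 1,500).
The test is 'or': at least one threshold is exceeded.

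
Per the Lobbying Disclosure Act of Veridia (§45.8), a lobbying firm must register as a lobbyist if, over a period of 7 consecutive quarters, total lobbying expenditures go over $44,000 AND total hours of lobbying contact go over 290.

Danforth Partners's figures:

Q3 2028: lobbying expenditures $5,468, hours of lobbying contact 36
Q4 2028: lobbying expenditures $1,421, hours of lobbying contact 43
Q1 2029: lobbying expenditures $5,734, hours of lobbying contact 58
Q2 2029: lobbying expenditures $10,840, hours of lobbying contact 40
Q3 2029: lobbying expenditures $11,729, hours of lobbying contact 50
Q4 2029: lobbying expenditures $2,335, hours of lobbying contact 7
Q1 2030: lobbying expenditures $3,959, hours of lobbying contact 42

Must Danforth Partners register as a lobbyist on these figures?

Total lobbying expenditures: $5,468 + $1,421 + $5,734 + $10,840 + $11,729 + $2,335 + $3,959 = $41,486 (≤ $44,000).
Total hours of lobbying contact: 36 + 43 + 58 + 40 + 50 + 7 + 42 = 276 (≤ 290).
The test is 'and': the rule requires both, and at least one is not exceeded.

No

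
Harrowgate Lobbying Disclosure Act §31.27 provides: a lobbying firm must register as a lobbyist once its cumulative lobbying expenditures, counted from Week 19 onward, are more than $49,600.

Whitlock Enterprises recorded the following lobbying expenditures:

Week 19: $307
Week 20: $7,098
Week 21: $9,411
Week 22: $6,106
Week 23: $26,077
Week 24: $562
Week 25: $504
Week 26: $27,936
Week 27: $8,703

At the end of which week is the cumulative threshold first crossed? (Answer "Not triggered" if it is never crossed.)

Week 25

Through Week 19: $307
Through Week 20: $7,405
Through Week 21: $16,816
Through Week 22: $22,922
Through Week 23: $48,999
Through Week 24: $49,561
Through Week 25: $50,065 ← exceeds threshold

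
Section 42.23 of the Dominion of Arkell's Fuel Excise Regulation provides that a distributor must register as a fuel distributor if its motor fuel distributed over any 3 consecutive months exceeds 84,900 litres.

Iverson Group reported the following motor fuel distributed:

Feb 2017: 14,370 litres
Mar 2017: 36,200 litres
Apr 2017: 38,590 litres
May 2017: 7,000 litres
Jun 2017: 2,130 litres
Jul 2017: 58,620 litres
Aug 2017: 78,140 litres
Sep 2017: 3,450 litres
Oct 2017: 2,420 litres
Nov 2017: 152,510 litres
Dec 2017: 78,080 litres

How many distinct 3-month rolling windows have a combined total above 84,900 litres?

Feb 2017–Apr 2017: 14,370 litres + 36,200 litres + 38,590 litres = 89,160 litres (over)
Mar 2017–May 2017: 36,200 litres + 38,590 litres + 7,000 litres = 81,790 litres (under)
Apr 2017–Jun 2017: 38,590 litres + 7,000 litres + 2,130 litres = 47,720 litres (under)
May 2017–Jul 2017: 7,000 litres + 2,130 litres + 58,620 litres = 67,750 litres (under)
Jun 2017–Aug 2017: 2,130 litres + 58,620 litres + 78,140 litres = 138,890 litres (over)
Jul 2017–Sep 2017: 58,620 litres + 78,140 litres + 3,450 litres = 140,210 litres (over)
Aug 2017–Oct 2017: 78,140 litres + 3,450 litres + 2,420 litres = 84,010 litres (under)
Sep 2017–Nov 2017: 3,450 litres + 2,420 litres + 152,510 litres = 158,380 litres (over)
Oct 2017–Dec 2017: 2,420 litres + 152,510 litres + 78,080 litres = 233,010 litres (over)
5 windows exceed the threshold.

5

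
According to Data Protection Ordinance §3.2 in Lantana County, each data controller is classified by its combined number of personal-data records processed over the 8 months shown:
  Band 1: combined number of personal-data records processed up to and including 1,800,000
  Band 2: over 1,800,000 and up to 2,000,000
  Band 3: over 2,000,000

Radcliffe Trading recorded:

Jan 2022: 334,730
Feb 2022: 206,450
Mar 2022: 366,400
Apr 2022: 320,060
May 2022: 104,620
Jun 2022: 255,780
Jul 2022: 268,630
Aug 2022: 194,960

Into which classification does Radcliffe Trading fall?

Band 3

Combined number of personal-data records processed: 334,730 + 206,450 + 366,400 + 320,060 + 104,620 + 255,780 + 268,630 + 194,960 = 2,051,630.
2,051,630 > 2,000,000, so Band 3 applies.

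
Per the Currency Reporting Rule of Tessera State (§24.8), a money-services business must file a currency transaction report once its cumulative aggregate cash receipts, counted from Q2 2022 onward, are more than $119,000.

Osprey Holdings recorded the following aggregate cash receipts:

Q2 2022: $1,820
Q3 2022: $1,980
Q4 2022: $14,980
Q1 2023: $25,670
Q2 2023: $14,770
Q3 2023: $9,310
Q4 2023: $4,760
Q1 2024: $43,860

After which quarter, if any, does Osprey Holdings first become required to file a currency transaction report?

Not triggered

Through Q2 2022: $1,820
Through Q3 2022: $3,800
Through Q4 2022: $18,780
Through Q1 2023: $44,450
Through Q2 2023: $59,220
Through Q3 2023: $68,530
Through Q4 2023: $73,290
Through Q1 2024: $117,150
Final cumulative total $117,150 ≤ $119,000; the threshold is never exceeded.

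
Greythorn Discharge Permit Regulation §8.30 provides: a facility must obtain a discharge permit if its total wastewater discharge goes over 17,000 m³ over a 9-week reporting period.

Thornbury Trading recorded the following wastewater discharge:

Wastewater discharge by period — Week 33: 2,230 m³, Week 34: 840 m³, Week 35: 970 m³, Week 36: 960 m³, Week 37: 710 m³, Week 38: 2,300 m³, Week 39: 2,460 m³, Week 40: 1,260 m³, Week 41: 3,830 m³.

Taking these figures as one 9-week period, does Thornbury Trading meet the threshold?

No

Total wastewater discharge: 2,230 m³ + 840 m³ + 970 m³ + 960 m³ + 710 m³ + 2,300 m³ + 2,460 m³ + 1,260 m³ + 3,830 m³ = 15,560 m³.
15,560 m³ ≤ 17,000 m³, so the threshold is not exceeded.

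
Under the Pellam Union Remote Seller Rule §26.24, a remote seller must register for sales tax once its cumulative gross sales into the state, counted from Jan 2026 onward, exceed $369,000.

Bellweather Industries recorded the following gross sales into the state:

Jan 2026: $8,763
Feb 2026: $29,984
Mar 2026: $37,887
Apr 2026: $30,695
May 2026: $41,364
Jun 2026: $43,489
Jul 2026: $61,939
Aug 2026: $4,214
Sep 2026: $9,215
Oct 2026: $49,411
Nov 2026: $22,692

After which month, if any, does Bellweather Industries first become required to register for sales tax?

Through Jan 2026: $8,763
Through Feb 2026: $38,747
Through Mar 2026: $76,634
Through Apr 2026: $107,329
Through May 2026: $148,693
Through Jun 2026: $192,182
Through Jul 2026: $254,121
Through Aug 2026: $258,335
Through Sep 2026: $267,550
Through Oct 2026: $316,961
Through Nov 2026: $339,653
Final cumulative total $339,653 ≤ $369,000; the threshold is never exceeded.

Not triggered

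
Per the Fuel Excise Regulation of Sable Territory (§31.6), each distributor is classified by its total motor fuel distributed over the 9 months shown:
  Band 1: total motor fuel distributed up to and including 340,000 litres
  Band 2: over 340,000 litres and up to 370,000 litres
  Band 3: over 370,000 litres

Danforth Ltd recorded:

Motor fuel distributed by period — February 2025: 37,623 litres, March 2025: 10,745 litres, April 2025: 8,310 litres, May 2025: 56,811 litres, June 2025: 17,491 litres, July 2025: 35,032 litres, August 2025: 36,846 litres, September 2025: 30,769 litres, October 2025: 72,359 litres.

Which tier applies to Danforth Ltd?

Band 1

Total motor fuel distributed: 37,623 litres + 10,745 litres + 8,310 litres + 56,811 litres + 17,491 litres + 35,032 litres + 36,846 litres + 30,769 litres + 72,359 litres = 305,986 litres.
305,986 litres ≤ 340,000 litres, so Band 1 applies.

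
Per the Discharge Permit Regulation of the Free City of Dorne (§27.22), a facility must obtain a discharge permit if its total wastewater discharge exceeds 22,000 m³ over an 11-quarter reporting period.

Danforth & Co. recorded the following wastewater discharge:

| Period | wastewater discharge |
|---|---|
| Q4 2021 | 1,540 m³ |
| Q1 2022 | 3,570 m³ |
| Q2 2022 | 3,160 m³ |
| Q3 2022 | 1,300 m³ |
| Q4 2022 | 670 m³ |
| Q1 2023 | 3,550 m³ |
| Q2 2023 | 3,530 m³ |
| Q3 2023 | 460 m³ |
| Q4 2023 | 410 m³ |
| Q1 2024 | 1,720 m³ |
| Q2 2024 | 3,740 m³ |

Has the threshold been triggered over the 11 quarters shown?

Yes

Total wastewater discharge: 1,540 m³ + 3,570 m³ + 3,160 m³ + 1,300 m³ + 670 m³ + 3,550 m³ + 3,530 m³ + 460 m³ + 410 m³ + 1,720 m³ + 3,740 m³ = 23,650 m³.
23,650 m³ > 22,000 m³, so the threshold is exceeded.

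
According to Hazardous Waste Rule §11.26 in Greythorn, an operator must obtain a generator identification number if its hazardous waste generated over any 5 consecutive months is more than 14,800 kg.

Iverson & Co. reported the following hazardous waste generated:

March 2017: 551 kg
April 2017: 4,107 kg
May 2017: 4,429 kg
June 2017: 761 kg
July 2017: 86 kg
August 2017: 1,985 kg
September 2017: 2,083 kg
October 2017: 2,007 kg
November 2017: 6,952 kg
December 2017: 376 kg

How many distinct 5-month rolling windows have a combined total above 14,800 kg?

0

March 2017–July 2017: 551 kg + 4,107 kg + 4,429 kg + 761 kg + 86 kg = 9,934 kg (under)
April 2017–August 2017: 4,107 kg + 4,429 kg + 761 kg + 86 kg + 1,985 kg = 11,368 kg (under)
May 2017–September 2017: 4,429 kg + 761 kg + 86 kg + 1,985 kg + 2,083 kg = 9,344 kg (under)
June 2017–October 2017: 761 kg + 86 kg + 1,985 kg + 2,083 kg + 2,007 kg = 6,922 kg (under)
July 2017–November 2017: 86 kg + 1,985 kg + 2,083 kg + 2,007 kg + 6,952 kg = 13,113 kg (under)
August 2017–December 2017: 1,985 kg + 2,083 kg + 2,007 kg + 6,952 kg + 376 kg = 13,403 kg (under)
0 windows exceed the threshold.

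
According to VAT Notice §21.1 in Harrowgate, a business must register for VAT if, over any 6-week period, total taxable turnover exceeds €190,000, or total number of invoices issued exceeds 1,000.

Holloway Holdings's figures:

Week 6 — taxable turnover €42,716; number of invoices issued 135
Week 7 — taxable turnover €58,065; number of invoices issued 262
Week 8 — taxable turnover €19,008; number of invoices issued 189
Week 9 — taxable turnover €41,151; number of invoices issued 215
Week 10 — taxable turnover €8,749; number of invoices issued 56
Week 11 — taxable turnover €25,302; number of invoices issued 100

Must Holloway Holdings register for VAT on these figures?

Yes

Total taxable turnover: €42,716 + €58,065 + €19,008 + €41,151 + €8,749 + €25,302 = €194,991 (> €190,000).
Total number of invoices issued: 135 + 262 + 189 + 215 + 56 + 100 = 957 (≤ 1,000).
The test is 'or': at least one threshold is exceeded.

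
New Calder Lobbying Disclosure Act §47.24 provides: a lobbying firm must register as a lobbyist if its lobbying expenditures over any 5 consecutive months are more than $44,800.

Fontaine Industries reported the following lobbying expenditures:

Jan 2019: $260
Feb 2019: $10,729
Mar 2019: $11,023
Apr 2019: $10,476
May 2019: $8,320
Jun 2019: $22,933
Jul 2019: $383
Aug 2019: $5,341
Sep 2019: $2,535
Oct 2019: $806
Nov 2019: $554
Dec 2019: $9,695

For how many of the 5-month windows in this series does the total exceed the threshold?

3

Jan 2019–May 2019: $260 + $10,729 + $11,023 + $10,476 + $8,320 = $40,808 (under)
Feb 2019–Jun 2019: $10,729 + $11,023 + $10,476 + $8,320 + $22,933 = $63,481 (over)
Mar 2019–Jul 2019: $11,023 + $10,476 + $8,320 + $22,933 + $383 = $53,135 (over)
Apr 2019–Aug 2019: $10,476 + $8,320 + $22,933 + $383 + $5,341 = $47,453 (over)
May 2019–Sep 2019: $8,320 + $22,933 + $383 + $5,341 + $2,535 = $39,512 (under)
Jun 2019–Oct 2019: $22,933 + $383 + $5,341 + $2,535 + $806 = $31,998 (under)
Jul 2019–Nov 2019: $383 + $5,341 + $2,535 + $806 + $554 = $9,619 (under)
Aug 2019–Dec 2019: $5,341 + $2,535 + $806 + $554 + $9,695 = $18,931 (under)
3 windows exceed the threshold.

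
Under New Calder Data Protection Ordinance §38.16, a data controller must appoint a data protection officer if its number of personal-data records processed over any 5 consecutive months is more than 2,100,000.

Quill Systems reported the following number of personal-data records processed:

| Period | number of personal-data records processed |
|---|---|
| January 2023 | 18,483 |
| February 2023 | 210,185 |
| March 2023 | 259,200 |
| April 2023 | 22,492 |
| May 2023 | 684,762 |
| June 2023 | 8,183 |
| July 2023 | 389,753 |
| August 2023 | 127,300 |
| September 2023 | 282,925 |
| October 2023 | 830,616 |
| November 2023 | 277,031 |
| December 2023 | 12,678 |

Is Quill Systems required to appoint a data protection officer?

January 2023–May 2023: 18,483 + 210,185 + 259,200 + 22,492 + 684,762 = 1,195,122 (under)
February 2023–June 2023: 210,185 + 259,200 + 22,492 + 684,762 + 8,183 = 1,184,822 (under)
March 2023–July 2023: 259,200 + 22,492 + 684,762 + 8,183 + 389,753 = 1,364,390 (under)
April 2023–August 2023: 22,492 + 684,762 + 8,183 + 389,753 + 127,300 = 1,232,490 (under)
May 2023–September 2023: 684,762 + 8,183 + 389,753 + 127,300 + 282,925 = 1,492,923 (under)
June 2023–October 2023: 8,183 + 389,753 + 127,300 + 282,925 + 830,616 = 1,638,777 (under)
July 2023–November 2023: 389,753 + 127,300 + 282,925 + 830,616 + 277,031 = 1,907,625 (under)
August 2023–December 2023: 127,300 + 282,925 + 830,616 + 277,031 + 12,678 = 1,530,550 (under)
No window exceeds 2,100,000.

No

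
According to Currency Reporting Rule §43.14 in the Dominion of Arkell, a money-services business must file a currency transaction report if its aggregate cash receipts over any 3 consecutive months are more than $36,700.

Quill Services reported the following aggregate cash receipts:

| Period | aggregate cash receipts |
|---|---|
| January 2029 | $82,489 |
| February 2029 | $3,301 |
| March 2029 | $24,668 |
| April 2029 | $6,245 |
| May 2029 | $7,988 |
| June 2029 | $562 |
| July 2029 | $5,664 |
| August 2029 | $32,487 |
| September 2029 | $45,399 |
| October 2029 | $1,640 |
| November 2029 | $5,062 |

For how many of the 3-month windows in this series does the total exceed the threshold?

6

January 2029–March 2029: $82,489 + $3,301 + $24,668 = $110,458 (over)
February 2029–April 2029: $3,301 + $24,668 + $6,245 = $34,214 (under)
March 2029–May 2029: $24,668 + $6,245 + $7,988 = $38,901 (over)
April 2029–June 2029: $6,245 + $7,988 + $562 = $14,795 (under)
May 2029–July 2029: $7,988 + $562 + $5,664 = $14,214 (under)
June 2029–August 2029: $562 + $5,664 + $32,487 = $38,713 (over)
July 2029–September 2029: $5,664 + $32,487 + $45,399 = $83,550 (over)
August 2029–October 2029: $32,487 + $45,399 + $1,640 = $79,526 (over)
September 2029–November 2029: $45,399 + $1,640 + $5,062 = $52,101 (over)
6 windows exceed the threshold.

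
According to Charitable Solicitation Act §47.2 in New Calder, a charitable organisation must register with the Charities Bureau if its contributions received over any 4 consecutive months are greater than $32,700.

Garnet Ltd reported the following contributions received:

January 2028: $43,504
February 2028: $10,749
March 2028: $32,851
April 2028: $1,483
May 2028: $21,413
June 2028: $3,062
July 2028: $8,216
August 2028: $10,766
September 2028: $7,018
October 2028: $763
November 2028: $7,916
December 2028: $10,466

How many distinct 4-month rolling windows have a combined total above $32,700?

January 2028–April 2028: $43,504 + $10,749 + $32,851 + $1,483 = $88,587 (over)
February 2028–May 2028: $10,749 + $32,851 + $1,483 + $21,413 = $66,496 (over)
March 2028–June 2028: $32,851 + $1,483 + $21,413 + $3,062 = $58,809 (over)
April 2028–July 2028: $1,483 + $21,413 + $3,062 + $8,216 = $34,174 (over)
May 2028–August 2028: $21,413 + $3,062 + $8,216 + $10,766 = $43,457 (over)
June 2028–September 2028: $3,062 + $8,216 + $10,766 + $7,018 = $29,062 (under)
July 2028–October 2028: $8,216 + $10,766 + $7,018 + $763 = $26,763 (under)
August 2028–November 2028: $10,766 + $7,018 + $763 + $7,916 = $26,463 (under)
September 2028–December 2028: $7,018 + $763 + $7,916 + $10,466 = $26,163 (under)
5 windows exceed the threshold.

5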